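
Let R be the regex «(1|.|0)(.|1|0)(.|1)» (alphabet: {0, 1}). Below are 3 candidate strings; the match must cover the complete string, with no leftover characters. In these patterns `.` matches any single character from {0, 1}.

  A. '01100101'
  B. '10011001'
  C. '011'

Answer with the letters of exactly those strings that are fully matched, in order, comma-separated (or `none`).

C

A. '01100101' → no match
B. '10011001' → no match
C. '011' → match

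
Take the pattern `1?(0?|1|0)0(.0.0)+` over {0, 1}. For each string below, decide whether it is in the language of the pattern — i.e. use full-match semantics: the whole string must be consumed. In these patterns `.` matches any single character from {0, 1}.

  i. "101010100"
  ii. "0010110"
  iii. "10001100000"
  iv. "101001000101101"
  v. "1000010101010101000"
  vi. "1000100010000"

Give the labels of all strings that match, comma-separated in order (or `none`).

i → no match
ii → no match
iii → no match
iv → no match — must end with "0"
v → match
vi → no match

v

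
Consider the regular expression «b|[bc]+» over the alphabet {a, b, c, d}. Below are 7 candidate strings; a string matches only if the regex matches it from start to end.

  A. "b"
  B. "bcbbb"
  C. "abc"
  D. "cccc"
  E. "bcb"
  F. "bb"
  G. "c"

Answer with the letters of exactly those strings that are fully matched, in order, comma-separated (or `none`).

A, B, D, E, F, G

A. "b" → match
B. "bcbbb" → match
C. "abc" → no match
D. "cccc" → match
E. "bcb" → match
F. "bb" → match
G. "c" → match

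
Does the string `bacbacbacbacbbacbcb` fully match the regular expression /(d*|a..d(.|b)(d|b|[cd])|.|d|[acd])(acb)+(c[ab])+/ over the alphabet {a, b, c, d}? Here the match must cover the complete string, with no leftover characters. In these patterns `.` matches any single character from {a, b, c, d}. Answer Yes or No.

No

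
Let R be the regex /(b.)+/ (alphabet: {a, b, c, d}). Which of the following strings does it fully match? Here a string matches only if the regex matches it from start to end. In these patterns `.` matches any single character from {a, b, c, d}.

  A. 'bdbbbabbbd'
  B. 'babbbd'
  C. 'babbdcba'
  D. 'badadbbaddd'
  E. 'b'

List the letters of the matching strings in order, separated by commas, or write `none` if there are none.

A, B

A. 'bdbbbabbbd' → match
B. 'babbbd' → match
C. 'babbdcba' → no match
D. 'badadbbaddd' → no match
E. 'b' → no match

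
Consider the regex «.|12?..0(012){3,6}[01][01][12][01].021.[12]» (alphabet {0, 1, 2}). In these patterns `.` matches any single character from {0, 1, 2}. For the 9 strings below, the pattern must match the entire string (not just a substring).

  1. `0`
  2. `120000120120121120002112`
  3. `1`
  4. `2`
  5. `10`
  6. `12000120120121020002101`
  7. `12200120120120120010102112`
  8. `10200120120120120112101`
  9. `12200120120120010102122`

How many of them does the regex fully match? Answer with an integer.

1 → match
2 → match
3 → match
4 → match
5 → no match
6 → match
7 → match
8 → no match
9 → match
Total matched: 7

7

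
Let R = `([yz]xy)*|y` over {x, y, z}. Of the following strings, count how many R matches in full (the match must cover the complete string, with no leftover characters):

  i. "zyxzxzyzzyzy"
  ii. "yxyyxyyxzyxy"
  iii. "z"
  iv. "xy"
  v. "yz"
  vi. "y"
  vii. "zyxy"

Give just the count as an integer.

1

i → no match
ii → no match
iii → no match
iv → no match
v → no match
vi → match
vii → no match
Total matched: 1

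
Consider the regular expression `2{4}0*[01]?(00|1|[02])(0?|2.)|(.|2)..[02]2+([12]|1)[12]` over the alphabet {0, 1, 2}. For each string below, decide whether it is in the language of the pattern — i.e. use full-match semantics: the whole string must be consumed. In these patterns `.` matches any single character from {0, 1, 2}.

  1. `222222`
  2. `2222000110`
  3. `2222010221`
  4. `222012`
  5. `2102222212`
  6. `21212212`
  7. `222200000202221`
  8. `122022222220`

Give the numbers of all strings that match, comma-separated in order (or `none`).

1 → no match
2 → match
3 → no match
4 → no match
5 → match
6 → no match
7 → no match
8 → no match

2, 5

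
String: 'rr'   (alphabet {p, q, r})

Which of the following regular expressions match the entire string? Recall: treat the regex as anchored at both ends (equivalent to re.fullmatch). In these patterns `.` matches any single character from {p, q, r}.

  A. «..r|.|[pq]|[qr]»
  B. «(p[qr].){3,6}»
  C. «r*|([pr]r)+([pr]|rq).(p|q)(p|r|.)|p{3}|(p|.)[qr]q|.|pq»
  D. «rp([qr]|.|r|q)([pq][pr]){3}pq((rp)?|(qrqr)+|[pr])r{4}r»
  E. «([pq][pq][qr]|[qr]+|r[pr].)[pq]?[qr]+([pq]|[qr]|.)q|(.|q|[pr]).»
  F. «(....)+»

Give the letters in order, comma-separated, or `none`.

C, E

A → no match
B → no match — must start with 'p'
C → match
D → no match — must start with 'rp'
E → match
F → no match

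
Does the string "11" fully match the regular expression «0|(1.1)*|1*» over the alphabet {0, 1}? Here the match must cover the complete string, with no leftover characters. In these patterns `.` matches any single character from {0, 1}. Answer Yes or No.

Yes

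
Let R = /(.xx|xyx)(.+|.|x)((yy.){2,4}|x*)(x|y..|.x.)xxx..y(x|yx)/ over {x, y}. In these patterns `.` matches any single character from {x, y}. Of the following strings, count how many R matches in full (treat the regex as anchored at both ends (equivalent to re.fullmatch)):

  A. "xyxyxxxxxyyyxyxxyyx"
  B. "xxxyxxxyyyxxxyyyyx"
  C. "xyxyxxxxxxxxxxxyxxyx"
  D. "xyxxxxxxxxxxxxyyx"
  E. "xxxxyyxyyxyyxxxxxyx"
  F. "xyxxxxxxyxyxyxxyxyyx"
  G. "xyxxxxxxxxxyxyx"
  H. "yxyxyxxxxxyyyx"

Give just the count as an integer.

3

A → no match
B → match
C → no match
D → match
E → no match
F → no match
G → match
H → no match
Total matched: 3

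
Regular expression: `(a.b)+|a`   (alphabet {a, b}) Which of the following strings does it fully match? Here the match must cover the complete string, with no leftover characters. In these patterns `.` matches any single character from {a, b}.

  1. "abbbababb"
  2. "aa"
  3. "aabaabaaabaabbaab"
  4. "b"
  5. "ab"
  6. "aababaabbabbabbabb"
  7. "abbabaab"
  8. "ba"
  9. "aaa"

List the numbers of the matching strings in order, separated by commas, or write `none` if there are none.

1 → no match
2 → no match
3 → no match
4 → no match — must start with "a"
5 → no match
6 → no match
7 → no match
8 → no match — must start with "a"
9 → no match

none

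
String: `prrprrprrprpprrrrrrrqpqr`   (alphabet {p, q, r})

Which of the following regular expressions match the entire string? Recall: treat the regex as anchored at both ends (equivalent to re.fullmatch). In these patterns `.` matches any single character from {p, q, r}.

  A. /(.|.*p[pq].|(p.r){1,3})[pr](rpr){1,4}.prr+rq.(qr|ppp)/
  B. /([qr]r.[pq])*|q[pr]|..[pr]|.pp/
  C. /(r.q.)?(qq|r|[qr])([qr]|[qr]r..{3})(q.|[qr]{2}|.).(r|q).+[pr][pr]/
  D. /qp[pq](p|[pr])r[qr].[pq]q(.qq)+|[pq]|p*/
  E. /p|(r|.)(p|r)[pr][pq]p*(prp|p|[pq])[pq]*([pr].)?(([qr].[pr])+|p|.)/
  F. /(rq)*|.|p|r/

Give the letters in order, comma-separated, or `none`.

A

A → match
B → no match
C → no match
D → no match
E → no match
F → no match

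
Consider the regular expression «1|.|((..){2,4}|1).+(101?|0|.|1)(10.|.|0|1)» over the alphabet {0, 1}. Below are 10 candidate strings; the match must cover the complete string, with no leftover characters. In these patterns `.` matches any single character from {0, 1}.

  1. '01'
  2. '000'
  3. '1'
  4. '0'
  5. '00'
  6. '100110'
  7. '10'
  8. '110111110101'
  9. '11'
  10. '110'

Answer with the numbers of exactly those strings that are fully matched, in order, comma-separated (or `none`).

1. '01' → no match
2. '000' → no match
3. '1' → match
4. '0' → match
5. '00' → no match
6. '100110' → match
7. '10' → no match
8. '110111110101' → match
9. '11' → no match
10. '110' → no match

3, 4, 6, 8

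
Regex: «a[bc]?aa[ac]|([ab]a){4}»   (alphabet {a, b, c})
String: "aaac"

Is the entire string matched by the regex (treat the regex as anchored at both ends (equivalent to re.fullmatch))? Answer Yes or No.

Yes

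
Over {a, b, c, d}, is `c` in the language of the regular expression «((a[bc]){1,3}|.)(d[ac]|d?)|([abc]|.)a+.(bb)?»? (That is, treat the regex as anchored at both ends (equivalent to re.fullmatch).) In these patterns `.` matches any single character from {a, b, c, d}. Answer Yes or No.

Yes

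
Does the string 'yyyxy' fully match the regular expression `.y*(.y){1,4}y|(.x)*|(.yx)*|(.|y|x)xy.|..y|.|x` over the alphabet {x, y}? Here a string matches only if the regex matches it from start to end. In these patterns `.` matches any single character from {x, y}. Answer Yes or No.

No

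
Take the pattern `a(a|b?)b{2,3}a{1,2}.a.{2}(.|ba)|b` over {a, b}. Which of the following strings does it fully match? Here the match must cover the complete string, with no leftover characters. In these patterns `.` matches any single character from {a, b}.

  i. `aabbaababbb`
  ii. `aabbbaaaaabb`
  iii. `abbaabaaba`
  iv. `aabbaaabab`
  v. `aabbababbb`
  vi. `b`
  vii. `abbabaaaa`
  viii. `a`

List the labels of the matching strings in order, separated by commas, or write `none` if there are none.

i → match
ii → match
iii → match
iv → match
v → match
vi → match
vii → match
viii → no match

i, ii, iii, iv, v, vi, vii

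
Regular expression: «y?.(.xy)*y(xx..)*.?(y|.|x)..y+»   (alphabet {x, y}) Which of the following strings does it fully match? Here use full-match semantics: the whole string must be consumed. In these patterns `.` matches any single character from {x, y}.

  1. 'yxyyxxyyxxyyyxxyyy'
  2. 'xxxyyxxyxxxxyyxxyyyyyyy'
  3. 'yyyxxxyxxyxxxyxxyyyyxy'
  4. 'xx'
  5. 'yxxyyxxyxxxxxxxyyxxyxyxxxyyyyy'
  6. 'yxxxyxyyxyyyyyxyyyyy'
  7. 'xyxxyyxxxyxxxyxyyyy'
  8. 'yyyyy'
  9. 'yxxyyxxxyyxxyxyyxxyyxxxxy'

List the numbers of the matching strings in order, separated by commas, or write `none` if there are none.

1 → no match
2 → match
3 → no match
4. 'xx' → no match — must end with 'y'
5 → match
6 → no match
7 → match
8. 'yyyyy' → no match
9 → no match

2, 5, 7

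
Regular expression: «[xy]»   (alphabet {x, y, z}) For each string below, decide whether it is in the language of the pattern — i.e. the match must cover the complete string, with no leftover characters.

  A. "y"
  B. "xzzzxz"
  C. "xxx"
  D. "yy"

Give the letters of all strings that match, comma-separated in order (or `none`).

A. "y" → match
B. "xzzzxz" → no match
C. "xxx" → no match
D. "yy" → no match

A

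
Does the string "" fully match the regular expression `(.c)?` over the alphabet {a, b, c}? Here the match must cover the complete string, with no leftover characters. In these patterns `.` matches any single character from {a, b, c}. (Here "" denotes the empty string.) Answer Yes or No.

Yes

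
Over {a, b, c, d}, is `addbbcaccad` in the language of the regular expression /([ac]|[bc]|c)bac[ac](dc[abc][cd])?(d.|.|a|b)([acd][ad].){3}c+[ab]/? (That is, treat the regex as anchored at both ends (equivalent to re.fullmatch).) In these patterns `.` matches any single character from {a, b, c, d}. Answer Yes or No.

No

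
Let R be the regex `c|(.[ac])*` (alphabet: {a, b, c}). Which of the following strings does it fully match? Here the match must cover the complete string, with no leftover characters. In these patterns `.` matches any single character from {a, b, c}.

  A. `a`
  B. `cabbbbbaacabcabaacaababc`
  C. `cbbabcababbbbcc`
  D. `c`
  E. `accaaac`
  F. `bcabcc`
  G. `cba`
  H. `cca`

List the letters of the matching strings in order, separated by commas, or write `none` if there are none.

D

A → no match
B → no match
C → no match
D → match
E → no match
F → no match
G → no match
H → no match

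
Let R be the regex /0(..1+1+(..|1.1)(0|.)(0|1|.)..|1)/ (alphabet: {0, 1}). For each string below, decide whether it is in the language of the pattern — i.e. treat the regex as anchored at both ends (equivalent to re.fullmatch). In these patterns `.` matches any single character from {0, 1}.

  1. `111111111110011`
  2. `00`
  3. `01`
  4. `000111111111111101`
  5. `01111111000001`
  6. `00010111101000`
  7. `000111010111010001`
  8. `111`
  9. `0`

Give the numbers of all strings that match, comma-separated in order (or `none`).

1 → no match — must start with `0`
2 → no match
3 → match
4 → match
5 → match
6 → no match
7 → no match
8 → no match — must start with `0`
9 → no match

3, 4, 5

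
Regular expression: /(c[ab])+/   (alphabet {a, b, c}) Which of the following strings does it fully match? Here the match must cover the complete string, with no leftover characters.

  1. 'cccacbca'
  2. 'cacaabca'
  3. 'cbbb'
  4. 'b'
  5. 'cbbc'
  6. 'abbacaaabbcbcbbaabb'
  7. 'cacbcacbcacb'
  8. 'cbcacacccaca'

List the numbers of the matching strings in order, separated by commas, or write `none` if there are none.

7

1 → no match
2 → no match
3 → no match
4 → no match — must start with 'c'
5 → no match
6 → no match — must start with 'c'
7 → match
8 → no match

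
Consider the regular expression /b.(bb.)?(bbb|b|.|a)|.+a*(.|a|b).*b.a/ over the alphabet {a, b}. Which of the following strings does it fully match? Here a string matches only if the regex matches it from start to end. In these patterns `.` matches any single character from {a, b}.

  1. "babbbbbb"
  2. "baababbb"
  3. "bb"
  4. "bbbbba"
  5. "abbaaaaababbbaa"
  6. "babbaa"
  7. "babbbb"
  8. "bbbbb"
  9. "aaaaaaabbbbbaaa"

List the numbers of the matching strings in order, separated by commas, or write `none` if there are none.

1 → match
2 → no match
3 → no match
4 → match
5 → match
6 → match
7 → match
8 → match
9 → no match

1, 4, 5, 6, 7, 8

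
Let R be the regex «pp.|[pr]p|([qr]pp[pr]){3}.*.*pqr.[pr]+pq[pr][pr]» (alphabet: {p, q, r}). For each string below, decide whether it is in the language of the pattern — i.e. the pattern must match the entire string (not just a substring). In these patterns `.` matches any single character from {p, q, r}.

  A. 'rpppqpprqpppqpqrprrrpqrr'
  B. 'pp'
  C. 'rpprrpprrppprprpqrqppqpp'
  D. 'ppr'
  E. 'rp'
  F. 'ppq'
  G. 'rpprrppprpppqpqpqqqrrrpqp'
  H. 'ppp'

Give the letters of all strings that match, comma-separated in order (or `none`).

A, B, C, D, E, F, H

A → match
B. 'pp' → match
C → match
D. 'ppr' → match
E. 'rp' → match
F. 'ppq' → match
G → no match
H. 'ppp' → match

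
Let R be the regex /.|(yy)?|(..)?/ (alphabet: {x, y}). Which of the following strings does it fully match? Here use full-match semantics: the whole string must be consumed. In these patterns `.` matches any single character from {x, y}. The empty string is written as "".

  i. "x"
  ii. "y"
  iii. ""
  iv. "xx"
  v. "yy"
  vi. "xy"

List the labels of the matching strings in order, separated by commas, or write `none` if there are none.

i → match
ii → match
iii → match
iv → match
v → match
vi → match

i, ii, iii, iv, v, vi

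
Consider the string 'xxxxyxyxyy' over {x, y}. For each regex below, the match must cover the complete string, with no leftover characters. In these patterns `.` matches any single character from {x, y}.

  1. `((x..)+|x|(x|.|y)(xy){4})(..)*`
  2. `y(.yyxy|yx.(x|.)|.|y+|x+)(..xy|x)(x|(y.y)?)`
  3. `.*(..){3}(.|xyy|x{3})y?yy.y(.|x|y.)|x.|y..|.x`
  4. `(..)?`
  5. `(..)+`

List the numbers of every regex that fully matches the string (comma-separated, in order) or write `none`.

1 → match
2 → no match — must start with 'y'
3 → no match
4 → no match
5 → match

1, 5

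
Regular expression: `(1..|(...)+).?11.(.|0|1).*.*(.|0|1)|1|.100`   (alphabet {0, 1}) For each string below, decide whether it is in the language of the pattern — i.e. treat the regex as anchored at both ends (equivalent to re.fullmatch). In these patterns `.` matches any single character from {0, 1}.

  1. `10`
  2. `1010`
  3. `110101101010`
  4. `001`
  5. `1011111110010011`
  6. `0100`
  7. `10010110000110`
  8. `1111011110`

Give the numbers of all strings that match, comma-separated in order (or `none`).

1 → no match
2 → no match
3 → no match
4 → no match
5 → match
6 → match
7 → no match
8 → no match

5, 6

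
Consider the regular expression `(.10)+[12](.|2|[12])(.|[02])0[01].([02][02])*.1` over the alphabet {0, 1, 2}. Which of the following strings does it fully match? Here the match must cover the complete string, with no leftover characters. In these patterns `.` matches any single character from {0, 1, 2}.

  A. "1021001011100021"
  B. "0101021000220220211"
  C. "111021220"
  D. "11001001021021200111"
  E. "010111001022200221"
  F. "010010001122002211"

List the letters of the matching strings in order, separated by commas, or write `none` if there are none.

D

A → no match
B → no match
C. "111021220" → no match — must end with "1"
D → match
E → no match
F → no match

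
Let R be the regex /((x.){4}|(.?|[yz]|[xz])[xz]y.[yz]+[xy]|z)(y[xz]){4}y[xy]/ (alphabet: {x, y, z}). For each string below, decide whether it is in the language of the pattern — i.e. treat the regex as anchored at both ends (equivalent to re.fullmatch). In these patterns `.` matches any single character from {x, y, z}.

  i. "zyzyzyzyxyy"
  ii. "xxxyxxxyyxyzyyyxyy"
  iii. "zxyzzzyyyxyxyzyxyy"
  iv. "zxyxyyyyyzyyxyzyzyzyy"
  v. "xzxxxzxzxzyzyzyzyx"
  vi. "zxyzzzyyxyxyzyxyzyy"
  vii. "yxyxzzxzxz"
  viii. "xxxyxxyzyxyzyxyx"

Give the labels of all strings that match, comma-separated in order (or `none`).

i → match
ii → no match
iii → match
iv → match
v → no match
vi → match
vii → no match
viii → no match

i, iii, iv, vi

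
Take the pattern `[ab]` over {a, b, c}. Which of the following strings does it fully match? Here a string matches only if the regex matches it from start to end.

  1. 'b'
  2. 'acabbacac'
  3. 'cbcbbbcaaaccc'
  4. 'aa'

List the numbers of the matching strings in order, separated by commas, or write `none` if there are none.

1 → match
2 → no match
3 → no match
4 → no match

1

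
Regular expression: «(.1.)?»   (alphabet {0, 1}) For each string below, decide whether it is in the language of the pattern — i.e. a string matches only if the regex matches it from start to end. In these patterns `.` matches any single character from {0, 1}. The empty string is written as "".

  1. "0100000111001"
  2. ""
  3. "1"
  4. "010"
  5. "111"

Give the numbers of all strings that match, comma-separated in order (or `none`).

2, 4, 5

1 → no match
2 → match
3 → no match
4 → match
5 → match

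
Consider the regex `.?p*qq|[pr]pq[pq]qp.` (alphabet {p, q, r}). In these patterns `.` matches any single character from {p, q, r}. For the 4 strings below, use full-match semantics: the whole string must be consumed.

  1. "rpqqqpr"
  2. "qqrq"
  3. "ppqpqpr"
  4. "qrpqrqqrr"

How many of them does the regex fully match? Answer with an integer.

1 → match
2 → no match
3 → match
4 → no match
Total matched: 2

2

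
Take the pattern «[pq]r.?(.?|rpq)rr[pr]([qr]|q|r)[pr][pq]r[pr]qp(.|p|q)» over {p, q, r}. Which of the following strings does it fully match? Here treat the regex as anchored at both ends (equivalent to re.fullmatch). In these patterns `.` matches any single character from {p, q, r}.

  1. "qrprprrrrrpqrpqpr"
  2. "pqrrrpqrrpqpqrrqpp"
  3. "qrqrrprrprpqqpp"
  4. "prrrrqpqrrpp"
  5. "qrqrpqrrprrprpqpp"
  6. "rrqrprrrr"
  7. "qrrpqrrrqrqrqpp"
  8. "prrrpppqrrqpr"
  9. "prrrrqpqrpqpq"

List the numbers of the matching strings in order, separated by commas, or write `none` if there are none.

5, 9

1 → no match
2 → no match
3 → no match
4 → no match
5 → match
6 → no match
7 → no match
8 → no match
9 → match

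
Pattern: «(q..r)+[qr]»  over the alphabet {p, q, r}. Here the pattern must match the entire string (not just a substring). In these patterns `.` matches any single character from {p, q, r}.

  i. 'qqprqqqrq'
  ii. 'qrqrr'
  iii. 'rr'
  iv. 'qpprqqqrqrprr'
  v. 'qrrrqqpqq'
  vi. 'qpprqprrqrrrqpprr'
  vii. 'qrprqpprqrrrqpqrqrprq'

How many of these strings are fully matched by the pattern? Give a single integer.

i → match
ii → match
iii → no match — must start with 'q'
iv → match
v → no match
vi → match
vii → match
Total matched: 5

5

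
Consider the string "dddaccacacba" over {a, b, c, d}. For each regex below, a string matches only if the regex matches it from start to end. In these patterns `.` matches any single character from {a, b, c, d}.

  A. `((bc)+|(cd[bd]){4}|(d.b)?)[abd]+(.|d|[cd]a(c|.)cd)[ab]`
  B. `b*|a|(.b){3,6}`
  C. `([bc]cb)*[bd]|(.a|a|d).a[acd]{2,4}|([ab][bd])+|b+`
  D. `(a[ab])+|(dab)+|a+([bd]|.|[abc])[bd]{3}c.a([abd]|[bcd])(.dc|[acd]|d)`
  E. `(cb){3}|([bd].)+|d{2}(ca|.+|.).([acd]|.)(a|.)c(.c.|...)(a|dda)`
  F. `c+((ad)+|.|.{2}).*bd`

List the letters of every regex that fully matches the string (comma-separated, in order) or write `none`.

A → no match
B → no match
C → no match
D → no match
E → match
F → no match — must start with "c"

E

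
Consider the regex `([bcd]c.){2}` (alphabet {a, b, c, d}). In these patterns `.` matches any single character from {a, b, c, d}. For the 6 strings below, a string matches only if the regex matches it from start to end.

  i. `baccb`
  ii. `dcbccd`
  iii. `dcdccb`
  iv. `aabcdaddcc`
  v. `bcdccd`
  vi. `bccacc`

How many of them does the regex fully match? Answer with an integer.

3

i → no match
ii → match
iii → match
iv → no match
v → match
vi → no match
Total matched: 3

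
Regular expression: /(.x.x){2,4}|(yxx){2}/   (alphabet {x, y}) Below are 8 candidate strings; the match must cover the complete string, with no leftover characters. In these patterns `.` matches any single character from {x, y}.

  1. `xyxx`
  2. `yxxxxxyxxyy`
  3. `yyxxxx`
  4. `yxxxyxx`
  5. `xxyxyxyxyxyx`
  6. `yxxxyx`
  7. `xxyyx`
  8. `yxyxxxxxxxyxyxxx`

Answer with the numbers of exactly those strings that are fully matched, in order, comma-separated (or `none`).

1 → no match
2 → no match
3 → no match
4 → no match
5 → match
6 → no match
7 → no match
8 → match

5, 8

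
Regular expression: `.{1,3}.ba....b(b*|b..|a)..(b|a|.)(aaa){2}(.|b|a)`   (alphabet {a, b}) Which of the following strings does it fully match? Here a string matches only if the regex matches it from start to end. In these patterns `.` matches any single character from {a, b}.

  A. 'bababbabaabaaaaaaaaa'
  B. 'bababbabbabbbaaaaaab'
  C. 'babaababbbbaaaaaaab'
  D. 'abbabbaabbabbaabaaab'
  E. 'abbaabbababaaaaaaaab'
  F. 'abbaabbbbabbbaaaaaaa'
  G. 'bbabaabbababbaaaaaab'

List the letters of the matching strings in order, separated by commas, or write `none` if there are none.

A → no match
B → match
C → match
D → no match
E → match
F → match
G → match

B, C, E, F, G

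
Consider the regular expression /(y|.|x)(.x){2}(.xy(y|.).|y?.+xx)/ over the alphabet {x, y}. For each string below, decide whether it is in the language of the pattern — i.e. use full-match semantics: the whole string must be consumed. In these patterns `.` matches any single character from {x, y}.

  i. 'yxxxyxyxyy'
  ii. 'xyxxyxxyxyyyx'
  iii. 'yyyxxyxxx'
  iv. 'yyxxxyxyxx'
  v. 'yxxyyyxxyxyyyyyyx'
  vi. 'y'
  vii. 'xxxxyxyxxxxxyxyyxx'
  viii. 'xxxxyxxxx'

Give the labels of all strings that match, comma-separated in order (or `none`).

i → no match
ii → no match
iii → no match
iv → match
v → no match
vi → no match
vii → no match
viii → no match

iv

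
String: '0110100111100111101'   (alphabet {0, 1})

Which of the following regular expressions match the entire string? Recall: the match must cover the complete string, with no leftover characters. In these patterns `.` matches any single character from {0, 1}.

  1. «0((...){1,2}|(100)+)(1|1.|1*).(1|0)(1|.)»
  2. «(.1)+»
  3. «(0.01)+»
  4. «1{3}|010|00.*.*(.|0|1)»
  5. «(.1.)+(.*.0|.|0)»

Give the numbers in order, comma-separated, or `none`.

5

1 → no match
2 → no match
3 → no match
4 → no match
5 → match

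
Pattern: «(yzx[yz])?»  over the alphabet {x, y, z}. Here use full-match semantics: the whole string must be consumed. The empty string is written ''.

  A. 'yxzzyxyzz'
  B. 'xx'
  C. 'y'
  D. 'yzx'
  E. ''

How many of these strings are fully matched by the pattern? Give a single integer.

1

A → no match
B → no match
C → no match
D → no match
E → match
Total matched: 1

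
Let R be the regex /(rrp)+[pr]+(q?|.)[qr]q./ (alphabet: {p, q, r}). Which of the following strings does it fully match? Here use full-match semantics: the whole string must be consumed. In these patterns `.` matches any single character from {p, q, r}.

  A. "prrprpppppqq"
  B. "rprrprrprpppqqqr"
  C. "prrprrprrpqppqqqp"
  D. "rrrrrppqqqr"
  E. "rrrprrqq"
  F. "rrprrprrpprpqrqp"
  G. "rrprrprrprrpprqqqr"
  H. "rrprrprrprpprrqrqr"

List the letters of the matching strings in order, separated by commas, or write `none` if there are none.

F, G, H

A. "prrprpppppqq" → no match — must start with "rrp"
B → no match — must start with "rrp"
C → no match — must start with "rrp"
D. "rrrrrppqqqr" → no match — must start with "rrp"
E. "rrrprrqq" → no match — must start with "rrp"
F → match
G → match
H → match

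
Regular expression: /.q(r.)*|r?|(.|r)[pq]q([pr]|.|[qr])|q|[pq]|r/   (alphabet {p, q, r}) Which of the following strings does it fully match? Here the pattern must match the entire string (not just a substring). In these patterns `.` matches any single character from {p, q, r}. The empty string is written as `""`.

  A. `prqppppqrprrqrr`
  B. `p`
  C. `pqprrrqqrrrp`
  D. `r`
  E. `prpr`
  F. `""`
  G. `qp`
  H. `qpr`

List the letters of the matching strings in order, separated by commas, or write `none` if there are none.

A → no match
B → match
C → no match
D → match
E → no match
F → match
G → no match
H → no match

B, D, F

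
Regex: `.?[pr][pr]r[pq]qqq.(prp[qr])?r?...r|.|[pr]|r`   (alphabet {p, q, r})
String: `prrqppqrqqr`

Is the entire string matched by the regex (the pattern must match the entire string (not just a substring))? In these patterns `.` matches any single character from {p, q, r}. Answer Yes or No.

No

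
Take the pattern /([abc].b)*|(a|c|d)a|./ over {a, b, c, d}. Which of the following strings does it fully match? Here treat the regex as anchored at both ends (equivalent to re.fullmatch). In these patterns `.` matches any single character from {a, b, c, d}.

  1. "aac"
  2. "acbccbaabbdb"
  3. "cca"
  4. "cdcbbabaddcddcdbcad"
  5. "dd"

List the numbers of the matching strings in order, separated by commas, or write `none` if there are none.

1 → no match
2 → match
3 → no match
4 → no match
5 → no match

2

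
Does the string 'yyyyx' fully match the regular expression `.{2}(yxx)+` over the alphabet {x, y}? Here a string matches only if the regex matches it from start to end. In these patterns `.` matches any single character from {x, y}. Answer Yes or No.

No

Every match must end with 'yxx', but 'yyyyx' does not.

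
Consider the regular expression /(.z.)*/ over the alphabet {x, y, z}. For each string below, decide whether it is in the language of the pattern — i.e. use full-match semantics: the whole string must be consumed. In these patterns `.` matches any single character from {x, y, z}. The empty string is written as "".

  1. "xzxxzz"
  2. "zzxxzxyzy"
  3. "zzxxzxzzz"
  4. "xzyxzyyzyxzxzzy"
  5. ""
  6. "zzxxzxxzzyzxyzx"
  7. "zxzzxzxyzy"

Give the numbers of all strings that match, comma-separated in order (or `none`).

1 → match
2 → match
3 → match
4 → match
5 → match
6 → match
7 → no match

1, 2, 3, 4, 5, 6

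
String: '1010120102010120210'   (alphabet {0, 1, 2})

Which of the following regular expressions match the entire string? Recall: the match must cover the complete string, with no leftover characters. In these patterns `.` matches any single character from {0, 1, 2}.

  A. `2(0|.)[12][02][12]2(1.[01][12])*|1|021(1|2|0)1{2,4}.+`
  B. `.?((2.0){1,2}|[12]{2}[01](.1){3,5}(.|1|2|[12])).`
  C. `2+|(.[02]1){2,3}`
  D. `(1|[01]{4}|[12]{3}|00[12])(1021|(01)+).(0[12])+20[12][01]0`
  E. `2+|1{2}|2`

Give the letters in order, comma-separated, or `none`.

A → no match
B → no match
C → no match
D → match
E → no match

D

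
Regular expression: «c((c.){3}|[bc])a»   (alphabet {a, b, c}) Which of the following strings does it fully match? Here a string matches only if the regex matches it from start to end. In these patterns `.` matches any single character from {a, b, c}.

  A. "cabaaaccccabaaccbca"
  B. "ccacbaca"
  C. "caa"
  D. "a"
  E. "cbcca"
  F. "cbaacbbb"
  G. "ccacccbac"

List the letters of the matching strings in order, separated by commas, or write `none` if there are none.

A → no match
B → no match
C → no match
D → no match — must start with "c"
E → no match
F → no match — must end with "a"
G → no match — must end with "a"

none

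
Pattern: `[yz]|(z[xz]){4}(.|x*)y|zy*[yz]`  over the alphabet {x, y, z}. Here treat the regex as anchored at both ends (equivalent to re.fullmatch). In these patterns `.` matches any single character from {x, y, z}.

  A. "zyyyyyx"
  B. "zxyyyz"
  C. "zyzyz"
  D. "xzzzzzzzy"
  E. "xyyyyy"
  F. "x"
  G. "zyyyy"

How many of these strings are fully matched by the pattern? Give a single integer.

A → no match
B → no match
C → no match
D → no match
E → no match
F → no match
G → match
Total matched: 1

1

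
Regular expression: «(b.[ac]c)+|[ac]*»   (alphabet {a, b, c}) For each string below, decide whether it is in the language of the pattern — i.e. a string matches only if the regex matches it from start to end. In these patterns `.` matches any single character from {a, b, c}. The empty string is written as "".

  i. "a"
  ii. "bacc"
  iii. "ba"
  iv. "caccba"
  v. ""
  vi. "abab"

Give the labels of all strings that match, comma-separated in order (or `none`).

i → match
ii → match
iii → no match
iv → no match
v → match
vi → no match

i, ii, v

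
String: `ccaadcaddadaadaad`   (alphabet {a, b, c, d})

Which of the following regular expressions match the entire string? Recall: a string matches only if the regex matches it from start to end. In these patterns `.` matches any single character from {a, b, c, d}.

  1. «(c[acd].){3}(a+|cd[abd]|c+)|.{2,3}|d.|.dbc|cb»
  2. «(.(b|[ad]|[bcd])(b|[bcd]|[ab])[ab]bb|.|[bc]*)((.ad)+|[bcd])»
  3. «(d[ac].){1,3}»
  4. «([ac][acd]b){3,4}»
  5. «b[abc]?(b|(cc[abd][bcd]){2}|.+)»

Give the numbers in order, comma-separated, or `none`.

1 → no match
2 → match
3 → no match — must start with `d`
4 → no match — must end with `b`
5 → no match — must start with `b`

2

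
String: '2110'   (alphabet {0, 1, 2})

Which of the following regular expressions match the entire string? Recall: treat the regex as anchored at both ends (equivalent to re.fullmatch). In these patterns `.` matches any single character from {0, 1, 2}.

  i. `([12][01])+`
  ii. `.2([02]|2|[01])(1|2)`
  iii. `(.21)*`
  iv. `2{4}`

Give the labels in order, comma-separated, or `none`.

i

i → match
ii → no match
iii → no match
iv → no match — must end with '2'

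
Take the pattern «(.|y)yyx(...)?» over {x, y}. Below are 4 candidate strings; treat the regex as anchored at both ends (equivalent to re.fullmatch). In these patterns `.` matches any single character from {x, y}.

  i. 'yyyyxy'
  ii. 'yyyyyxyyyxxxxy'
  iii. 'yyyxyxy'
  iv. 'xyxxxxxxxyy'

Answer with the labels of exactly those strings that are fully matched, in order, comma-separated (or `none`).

iii

i → no match
ii → no match
iii → match
iv → no match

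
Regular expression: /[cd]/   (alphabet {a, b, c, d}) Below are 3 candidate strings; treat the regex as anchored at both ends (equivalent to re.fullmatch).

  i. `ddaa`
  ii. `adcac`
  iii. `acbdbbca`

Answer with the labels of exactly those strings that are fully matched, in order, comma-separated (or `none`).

none

i → no match
ii → no match
iii → no match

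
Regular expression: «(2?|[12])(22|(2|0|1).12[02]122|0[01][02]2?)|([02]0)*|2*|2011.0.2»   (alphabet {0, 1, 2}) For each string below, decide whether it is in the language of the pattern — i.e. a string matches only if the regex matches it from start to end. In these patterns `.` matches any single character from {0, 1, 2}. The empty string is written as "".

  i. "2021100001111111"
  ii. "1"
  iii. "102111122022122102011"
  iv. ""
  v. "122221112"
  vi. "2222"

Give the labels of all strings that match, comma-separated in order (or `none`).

iv, vi

i → no match
ii → no match
iii → no match
iv → match
v → no match
vi → match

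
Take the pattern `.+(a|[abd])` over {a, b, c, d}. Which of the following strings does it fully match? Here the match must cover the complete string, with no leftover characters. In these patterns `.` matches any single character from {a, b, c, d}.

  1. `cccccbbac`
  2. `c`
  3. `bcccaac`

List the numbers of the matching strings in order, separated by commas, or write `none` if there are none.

1. `cccccbbac` → no match
2. `c` → no match
3. `bcccaac` → no match

none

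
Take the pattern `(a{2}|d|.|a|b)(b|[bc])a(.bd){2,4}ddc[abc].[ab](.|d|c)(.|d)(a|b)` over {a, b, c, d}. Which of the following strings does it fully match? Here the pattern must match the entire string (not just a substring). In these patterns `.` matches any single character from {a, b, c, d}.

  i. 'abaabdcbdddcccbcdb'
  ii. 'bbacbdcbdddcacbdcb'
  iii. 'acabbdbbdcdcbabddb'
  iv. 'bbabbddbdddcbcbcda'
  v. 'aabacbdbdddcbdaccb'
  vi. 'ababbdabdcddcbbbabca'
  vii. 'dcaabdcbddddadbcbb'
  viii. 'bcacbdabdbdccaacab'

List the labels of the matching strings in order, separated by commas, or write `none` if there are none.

i, ii, iv

i → match
ii → match
iii → no match
iv → match
v → no match
vi → no match
vii → no match
viii → no match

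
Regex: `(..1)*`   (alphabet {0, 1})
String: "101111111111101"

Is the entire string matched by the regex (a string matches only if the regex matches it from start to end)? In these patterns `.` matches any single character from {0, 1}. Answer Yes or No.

Yes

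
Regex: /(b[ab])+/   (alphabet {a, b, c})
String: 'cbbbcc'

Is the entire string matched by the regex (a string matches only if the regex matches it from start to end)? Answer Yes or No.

Every match must start with 'b', but 'cbbbcc' does not.

No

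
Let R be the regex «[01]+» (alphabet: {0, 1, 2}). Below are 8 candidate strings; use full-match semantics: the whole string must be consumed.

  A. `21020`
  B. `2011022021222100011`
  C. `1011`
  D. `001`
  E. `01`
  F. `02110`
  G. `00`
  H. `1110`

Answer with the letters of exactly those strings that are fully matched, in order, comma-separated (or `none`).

A → no match
B → no match
C → match
D → match
E → match
F → no match
G → match
H → match

C, D, E, G, H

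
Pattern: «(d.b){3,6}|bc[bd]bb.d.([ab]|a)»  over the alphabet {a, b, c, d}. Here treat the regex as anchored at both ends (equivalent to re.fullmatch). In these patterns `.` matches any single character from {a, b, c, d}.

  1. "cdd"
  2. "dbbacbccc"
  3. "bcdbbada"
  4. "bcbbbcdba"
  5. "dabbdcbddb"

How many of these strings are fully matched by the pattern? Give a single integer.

1 → no match
2 → no match
3 → no match
4 → match
5 → no match
Total matched: 1

1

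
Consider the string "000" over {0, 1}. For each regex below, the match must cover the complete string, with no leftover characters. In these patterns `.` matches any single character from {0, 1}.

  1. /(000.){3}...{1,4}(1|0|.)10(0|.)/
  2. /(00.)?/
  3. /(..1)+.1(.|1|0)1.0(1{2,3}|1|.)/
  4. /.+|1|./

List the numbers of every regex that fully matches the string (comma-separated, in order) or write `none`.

2, 4

1 → no match
2 → match
3 → no match
4 → match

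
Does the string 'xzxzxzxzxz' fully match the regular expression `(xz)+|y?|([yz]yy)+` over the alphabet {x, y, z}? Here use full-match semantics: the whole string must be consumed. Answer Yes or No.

Yes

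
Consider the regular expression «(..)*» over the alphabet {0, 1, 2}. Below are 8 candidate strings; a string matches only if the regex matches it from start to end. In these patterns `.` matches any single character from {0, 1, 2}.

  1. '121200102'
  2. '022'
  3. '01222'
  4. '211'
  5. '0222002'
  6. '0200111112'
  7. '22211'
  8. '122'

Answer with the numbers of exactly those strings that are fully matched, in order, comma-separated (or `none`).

1 → no match
2 → no match
3 → no match
4 → no match
5 → no match
6 → match
7 → no match
8 → no match

6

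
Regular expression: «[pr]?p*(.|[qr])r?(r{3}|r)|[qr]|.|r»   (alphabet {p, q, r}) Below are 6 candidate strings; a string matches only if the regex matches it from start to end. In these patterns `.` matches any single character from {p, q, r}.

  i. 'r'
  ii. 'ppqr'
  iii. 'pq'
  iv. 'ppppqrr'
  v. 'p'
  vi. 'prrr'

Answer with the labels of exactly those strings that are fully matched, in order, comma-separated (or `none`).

i → match
ii → match
iii → no match
iv → match
v → match
vi → match

i, ii, iv, v, vi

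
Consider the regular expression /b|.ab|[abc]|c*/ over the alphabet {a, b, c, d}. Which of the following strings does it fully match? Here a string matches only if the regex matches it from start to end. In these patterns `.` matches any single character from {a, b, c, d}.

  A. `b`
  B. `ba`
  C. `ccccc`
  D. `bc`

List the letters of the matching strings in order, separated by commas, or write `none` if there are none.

A. `b` → match
B. `ba` → no match
C. `ccccc` → match
D. `bc` → no match

A, C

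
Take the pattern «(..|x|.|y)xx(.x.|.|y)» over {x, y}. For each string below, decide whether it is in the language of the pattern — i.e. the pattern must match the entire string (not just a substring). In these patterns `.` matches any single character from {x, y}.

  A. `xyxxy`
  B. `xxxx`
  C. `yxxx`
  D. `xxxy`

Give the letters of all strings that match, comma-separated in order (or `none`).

A, B, C, D

A. `xyxxy` → match
B. `xxxx` → match
C. `yxxx` → match
D. `xxxy` → match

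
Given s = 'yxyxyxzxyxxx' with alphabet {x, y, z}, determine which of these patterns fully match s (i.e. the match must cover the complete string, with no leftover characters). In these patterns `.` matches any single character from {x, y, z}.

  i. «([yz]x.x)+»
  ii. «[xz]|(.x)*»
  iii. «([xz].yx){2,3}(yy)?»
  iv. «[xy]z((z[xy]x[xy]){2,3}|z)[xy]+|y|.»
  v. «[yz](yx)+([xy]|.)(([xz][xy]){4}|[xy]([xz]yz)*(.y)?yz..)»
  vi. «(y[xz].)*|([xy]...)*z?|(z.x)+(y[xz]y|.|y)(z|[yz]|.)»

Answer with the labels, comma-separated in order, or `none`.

i → match
ii → match
iii → no match
iv → no match
v → no match
vi → match

i, ii, vi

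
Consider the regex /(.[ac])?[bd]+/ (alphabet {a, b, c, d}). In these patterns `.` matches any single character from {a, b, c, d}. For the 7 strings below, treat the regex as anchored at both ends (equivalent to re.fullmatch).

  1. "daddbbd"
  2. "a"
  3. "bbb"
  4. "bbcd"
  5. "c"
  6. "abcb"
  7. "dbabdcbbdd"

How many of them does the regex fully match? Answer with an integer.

2

1. "daddbbd" → match
2. "a" → no match
3. "bbb" → match
4. "bbcd" → no match
5. "c" → no match
6. "abcb" → no match
7. "dbabdcbbdd" → no match
Total matched: 2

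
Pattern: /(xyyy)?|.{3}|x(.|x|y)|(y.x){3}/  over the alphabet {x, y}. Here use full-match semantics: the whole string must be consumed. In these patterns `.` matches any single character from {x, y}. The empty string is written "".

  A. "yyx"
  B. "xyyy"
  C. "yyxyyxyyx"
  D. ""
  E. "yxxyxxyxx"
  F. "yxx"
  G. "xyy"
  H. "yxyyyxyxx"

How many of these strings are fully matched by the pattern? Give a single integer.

7

A → match
B → match
C → match
D → match
E → match
F → match
G → match
H → no match
Total matched: 7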